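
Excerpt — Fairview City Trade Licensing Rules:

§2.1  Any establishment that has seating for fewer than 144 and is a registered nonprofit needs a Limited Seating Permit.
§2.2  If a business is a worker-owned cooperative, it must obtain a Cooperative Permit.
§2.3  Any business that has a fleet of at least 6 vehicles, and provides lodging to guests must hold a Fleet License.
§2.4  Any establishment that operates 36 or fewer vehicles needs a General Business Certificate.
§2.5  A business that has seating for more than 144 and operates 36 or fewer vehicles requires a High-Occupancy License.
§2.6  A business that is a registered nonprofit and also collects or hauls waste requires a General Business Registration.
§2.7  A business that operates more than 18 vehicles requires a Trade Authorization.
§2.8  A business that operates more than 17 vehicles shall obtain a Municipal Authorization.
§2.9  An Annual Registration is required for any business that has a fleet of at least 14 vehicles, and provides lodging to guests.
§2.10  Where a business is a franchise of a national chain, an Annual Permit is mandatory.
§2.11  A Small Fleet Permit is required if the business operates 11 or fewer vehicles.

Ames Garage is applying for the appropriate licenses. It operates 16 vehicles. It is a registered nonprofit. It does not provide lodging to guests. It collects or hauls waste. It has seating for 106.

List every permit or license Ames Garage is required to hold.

§2.1 seating 106 < 144; is a registered nonprofit → Limited Seating Permit required.
§2.2 is a registered nonprofit (not: is a worker-owned cooperative) → Cooperative Permit not required.
§2.3 vehicles 16 ≥ 6; does not provide lodging to guests → Fleet License not required.
§2.4 vehicles 16 ≤ 36 → General Business Certificate required.
§2.5 seating 106 ≤ 144; vehicles 16 ≤ 36 → High-Occupancy License not required.
§2.6 is a registered nonprofit; collects or hauls waste → General Business Registration required.
§2.7 vehicles 16 ≤ 18 → Trade Authorization not required.
§2.8 vehicles 16 ≤ 17 → Municipal Authorization not required.
§2.9 vehicles 16 ≥ 14; does not provide lodging to guests → Annual Registration not required.
§2.10 is a registered nonprofit (not: is a franchise of a national chain) → Annual Permit not required.
§2.11 vehicles 16 > 11 → Small Fleet Permit not required.

General Business Certificate, General Business Registration, Limited Seating Permit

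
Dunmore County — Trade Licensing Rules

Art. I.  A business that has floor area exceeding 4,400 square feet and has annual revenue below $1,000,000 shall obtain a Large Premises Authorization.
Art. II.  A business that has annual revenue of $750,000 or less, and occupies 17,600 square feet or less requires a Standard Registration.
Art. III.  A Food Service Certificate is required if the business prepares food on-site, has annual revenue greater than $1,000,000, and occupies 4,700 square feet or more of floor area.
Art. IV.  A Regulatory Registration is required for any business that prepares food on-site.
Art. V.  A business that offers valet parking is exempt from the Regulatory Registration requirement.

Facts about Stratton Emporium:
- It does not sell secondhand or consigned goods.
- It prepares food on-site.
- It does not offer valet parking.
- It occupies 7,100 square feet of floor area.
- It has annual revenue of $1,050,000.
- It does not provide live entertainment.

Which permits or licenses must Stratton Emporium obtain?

Art. I. floor area 7,100 square feet > 4,400 square feet; revenue $1,050,000 ≥ $1,000,000 → Large Premises Authorization not required.
Art. II. revenue $1,050,000 > $750,000; floor area 7,100 square feet ≤ 17,600 square feet → Standard Registration not required.
Art. III. prepares food on-site; revenue $1,050,000 > $1,000,000; floor area 7,100 square feet ≥ 4,700 square feet → Food Service Certificate required.
Art. IV. prepares food on-site → Regulatory Registration required.
Art. V. does not offer valet parking → Regulatory Registration exemption does not apply.

Food Service Certificate, Regulatory Registration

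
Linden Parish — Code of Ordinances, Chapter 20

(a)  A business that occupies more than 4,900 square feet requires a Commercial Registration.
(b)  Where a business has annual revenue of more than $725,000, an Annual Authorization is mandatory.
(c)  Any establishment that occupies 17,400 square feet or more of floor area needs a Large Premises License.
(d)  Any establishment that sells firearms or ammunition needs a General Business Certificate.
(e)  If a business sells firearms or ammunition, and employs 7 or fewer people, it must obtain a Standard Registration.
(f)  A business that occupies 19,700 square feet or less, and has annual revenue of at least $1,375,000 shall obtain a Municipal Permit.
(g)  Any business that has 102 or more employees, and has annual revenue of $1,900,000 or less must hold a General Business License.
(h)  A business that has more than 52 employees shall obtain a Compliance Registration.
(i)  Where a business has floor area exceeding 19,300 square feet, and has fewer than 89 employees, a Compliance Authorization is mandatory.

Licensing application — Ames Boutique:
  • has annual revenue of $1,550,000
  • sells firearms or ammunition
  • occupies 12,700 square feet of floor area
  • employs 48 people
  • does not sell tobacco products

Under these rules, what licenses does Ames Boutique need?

Annual Authorization, Commercial Registration, General Business Certificate, Municipal Permit

(a) floor area 12,700 square feet > 4,900 square feet → Commercial Registration required.
(b) revenue $1,550,000 > $725,000 → Annual Authorization required.
(c) floor area 12,700 square feet < 17,400 square feet → Large Premises License not required.
(d) sells firearms or ammunition → General Business Certificate required.
(e) sells firearms or ammunition; employees 48 > 7 → Standard Registration not required.
(f) floor area 12,700 square feet ≤ 19,700 square feet; revenue $1,550,000 ≥ $1,375,000 → Municipal Permit required.
(g) employees 48 < 102; revenue $1,550,000 ≤ $1,900,000 → General Business License not required.
(h) employees 48 ≤ 52 → Compliance Registration not required.
(i) floor area 12,700 square feet ≤ 19,300 square feet; employees 48 < 89 → Compliance Authorization not required.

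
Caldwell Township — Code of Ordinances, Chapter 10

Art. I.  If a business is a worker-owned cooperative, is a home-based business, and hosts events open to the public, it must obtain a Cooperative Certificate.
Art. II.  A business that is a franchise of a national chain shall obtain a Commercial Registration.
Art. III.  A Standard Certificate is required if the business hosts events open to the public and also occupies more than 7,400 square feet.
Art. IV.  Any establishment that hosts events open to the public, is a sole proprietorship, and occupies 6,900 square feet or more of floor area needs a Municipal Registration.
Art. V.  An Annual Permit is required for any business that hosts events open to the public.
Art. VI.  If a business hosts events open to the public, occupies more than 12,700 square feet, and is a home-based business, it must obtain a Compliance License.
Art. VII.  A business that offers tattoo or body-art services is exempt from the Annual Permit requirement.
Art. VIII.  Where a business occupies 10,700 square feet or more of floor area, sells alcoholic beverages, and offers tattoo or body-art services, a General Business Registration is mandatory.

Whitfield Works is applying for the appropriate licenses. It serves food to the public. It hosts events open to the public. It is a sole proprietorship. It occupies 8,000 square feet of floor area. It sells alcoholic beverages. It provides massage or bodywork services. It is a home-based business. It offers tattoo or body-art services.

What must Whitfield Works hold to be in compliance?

Art. I. is a sole proprietorship (not: is a worker-owned cooperative); is a home-based business; hosts events open to the public → Cooperative Certificate not required.
Art. II. is a sole proprietorship (not: is a franchise of a national chain) → Commercial Registration not required.
Art. III. hosts events open to the public; floor area 8,000 square feet > 7,400 square feet → Standard Certificate required.
Art. IV. hosts events open to the public; is a sole proprietorship; floor area 8,000 square feet ≥ 6,900 square feet → Municipal Registration required.
Art. V. hosts events open to the public → Annual Permit required.
Art. VI. hosts events open to the public; floor area 8,000 square feet ≤ 12,700 square feet; is a home-based business → Compliance License not required.
Art. VII. offers tattoo or body-art services → exempt from Annual Permit.
Art. VIII. floor area 8,000 square feet < 10,700 square feet; sells alcoholic beverages; offers tattoo or body-art services → General Business Registration not required.

Municipal Registration, Standard Certificate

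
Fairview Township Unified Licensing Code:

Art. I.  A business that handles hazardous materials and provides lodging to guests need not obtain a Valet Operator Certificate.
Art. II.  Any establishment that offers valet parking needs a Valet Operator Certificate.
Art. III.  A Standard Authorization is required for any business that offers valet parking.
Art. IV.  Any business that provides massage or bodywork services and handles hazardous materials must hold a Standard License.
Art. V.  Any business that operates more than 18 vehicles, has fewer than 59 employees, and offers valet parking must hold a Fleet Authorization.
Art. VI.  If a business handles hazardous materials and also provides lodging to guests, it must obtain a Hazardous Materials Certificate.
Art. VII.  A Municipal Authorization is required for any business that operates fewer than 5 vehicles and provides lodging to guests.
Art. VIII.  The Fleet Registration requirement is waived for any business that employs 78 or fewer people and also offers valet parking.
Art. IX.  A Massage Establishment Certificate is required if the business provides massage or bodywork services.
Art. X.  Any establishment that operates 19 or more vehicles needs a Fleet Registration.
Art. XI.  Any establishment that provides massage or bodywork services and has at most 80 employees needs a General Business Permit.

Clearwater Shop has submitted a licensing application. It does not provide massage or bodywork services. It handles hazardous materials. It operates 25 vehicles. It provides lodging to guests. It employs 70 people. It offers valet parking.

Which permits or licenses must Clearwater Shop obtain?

Art. I. handles hazardous materials; provides lodging to guests → exempt from Valet Operator Certificate.
Art. II. offers valet parking → Valet Operator Certificate required.
Art. III. offers valet parking → Standard Authorization required.
Art. IV. does not provide massage or bodywork services; handles hazardous materials → Standard License not required.
Art. V. vehicles 25 > 18; employees 70 ≥ 59; offers valet parking → Fleet Authorization not required.
Art. VI. handles hazardous materials; provides lodging to guests → Hazardous Materials Certificate required.
Art. VII. vehicles 25 ≥ 5; provides lodging to guests → Municipal Authorization not required.
Art. VIII. employees 70 ≤ 78; offers valet parking → exempt from Fleet Registration.
Art. IX. does not provide massage or bodywork services → Massage Establishment Certificate not required.
Art. X. vehicles 25 ≥ 19 → Fleet Registration required.
Art. XI. does not provide massage or bodywork services; employees 70 ≤ 80 → General Business Permit not required.

Hazardous Materials Certificate, Standard Authorization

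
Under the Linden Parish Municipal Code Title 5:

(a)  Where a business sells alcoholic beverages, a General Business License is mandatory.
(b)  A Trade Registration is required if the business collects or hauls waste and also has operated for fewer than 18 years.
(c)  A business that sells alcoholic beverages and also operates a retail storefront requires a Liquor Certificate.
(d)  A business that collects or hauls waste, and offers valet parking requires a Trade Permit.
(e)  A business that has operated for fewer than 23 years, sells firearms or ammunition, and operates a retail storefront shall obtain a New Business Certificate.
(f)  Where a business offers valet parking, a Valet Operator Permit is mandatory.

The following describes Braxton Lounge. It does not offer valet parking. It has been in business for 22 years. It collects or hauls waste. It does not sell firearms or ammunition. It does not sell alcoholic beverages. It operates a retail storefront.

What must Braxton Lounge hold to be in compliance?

(a) does not sell alcoholic beverages → General Business License not required.
(b) collects or hauls waste; years in business 22 ≥ 18 → Trade Registration not required.
(c) does not sell alcoholic beverages; operates a retail storefront → Liquor Certificate not required.
(d) collects or hauls waste; does not offer valet parking → Trade Permit not required.
(e) years in business 22 < 23; does not sell firearms or ammunition; operates a retail storefront → New Business Certificate not required.
(f) does not offer valet parking → Valet Operator Permit not required.

None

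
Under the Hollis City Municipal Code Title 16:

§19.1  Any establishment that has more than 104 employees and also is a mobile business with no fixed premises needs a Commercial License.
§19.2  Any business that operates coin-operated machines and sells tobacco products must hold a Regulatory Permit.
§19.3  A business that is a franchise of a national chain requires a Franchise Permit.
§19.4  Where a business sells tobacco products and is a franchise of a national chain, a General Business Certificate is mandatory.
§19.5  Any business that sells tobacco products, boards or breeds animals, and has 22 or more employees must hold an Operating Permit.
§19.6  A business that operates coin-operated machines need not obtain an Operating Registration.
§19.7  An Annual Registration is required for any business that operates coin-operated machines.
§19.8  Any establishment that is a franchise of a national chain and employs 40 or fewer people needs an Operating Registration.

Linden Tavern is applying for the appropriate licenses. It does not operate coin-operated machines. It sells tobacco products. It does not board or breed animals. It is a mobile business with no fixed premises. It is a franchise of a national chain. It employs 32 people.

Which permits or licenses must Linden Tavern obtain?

§19.1 employees 32 ≤ 104; is a mobile business with no fixed premises → Commercial License not required.
§19.2 does not operate coin-operated machines; sells tobacco products → Regulatory Permit not required.
§19.3 is a franchise of a national chain → Franchise Permit required.
§19.4 sells tobacco products; is a franchise of a national chain → General Business Certificate required.
§19.5 sells tobacco products; does not board or breed animals; employees 32 ≥ 22 → Operating Permit not required.
§19.6 does not operate coin-operated machines → Operating Registration exemption does not apply.
§19.7 does not operate coin-operated machines → Annual Registration not required.
§19.8 is a franchise of a national chain; employees 32 ≤ 40 → Operating Registration required.

Franchise Permit, General Business Certificate, Operating Registration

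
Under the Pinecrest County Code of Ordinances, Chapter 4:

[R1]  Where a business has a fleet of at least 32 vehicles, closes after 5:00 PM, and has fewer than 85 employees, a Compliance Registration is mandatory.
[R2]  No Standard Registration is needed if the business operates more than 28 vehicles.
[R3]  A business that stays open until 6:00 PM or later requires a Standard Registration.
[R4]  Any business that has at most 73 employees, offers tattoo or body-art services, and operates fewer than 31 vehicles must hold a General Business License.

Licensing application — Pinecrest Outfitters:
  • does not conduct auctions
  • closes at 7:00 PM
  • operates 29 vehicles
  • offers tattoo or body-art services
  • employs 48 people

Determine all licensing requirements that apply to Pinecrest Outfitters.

[R1] vehicles 29 < 32; closes 7:00 PM, after 5:00 PM; employees 48 < 85 → Compliance Registration not required.
[R2] vehicles 29 > 28 → exempt from Standard Registration.
[R3] closes 7:00 PM, after 6:00 PM → Standard Registration required.
[R4] employees 48 ≤ 73; offers tattoo or body-art services; vehicles 29 < 31 → General Business License required.

General Business License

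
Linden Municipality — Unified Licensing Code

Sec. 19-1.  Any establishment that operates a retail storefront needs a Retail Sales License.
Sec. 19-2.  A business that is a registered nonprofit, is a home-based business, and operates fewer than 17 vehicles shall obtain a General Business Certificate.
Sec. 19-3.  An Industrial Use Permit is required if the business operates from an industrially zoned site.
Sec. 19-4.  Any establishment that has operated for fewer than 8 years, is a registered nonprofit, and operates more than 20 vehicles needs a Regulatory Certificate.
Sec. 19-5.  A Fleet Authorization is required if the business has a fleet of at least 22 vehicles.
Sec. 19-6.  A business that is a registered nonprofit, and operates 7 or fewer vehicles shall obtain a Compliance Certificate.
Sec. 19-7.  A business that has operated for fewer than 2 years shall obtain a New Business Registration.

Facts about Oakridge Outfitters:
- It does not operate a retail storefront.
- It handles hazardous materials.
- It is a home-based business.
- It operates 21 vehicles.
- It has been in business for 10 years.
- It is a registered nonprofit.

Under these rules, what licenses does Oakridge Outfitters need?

Sec. 19-1. does not operate a retail storefront → Retail Sales License not required.
Sec. 19-2. is a registered nonprofit; is a home-based business; vehicles 21 ≥ 17 → General Business Certificate not required.
Sec. 19-3. is a home-based business (not: operates from an industrially zoned site) → Industrial Use Permit not required.
Sec. 19-4. years in business 10 ≥ 8; is a registered nonprofit; vehicles 21 > 20 → Regulatory Certificate not required.
Sec. 19-5. vehicles 21 < 22 → Fleet Authorization not required.
Sec. 19-6. is a registered nonprofit; vehicles 21 > 7 → Compliance Certificate not required.
Sec. 19-7. years in business 10 ≥ 2 → New Business Registration not required.

None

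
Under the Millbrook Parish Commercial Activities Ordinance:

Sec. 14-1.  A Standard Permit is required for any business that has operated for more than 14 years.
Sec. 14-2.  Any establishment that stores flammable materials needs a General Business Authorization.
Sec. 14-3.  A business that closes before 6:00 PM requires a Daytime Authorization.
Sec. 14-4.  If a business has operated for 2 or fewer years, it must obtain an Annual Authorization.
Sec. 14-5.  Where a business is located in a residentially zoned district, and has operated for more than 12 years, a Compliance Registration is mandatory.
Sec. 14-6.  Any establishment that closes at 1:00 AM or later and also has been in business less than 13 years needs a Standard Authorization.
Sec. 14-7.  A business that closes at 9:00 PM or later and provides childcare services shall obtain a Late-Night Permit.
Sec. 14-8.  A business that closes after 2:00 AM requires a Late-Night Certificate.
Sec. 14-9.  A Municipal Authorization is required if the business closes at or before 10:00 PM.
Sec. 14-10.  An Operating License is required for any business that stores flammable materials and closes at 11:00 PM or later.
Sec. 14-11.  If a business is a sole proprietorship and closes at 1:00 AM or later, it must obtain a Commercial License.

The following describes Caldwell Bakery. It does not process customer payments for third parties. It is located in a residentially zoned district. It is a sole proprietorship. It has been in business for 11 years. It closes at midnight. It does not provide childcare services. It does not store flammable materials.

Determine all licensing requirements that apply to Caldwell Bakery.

Sec. 14-1. years in business 11 ≤ 14 → Standard Permit not required.
Sec. 14-2. does not store flammable materials → General Business Authorization not required.
Sec. 14-3. closes midnight, after 6:00 PM → Daytime Authorization not required.
Sec. 14-4. years in business 11 > 2 → Annual Authorization not required.
Sec. 14-5. is located in a residentially zoned district; years in business 11 ≤ 12 → Compliance Registration not required.
Sec. 14-6. closes midnight, at/before 1:00 AM; years in business 11 < 13 → Standard Authorization not required.
Sec. 14-7. closes midnight, after 9:00 PM; does not provide childcare services → Late-Night Permit not required.
Sec. 14-8. closes midnight, at/before 2:00 AM → Late-Night Certificate not required.
Sec. 14-9. closes midnight, after 10:00 PM → Municipal Authorization not required.
Sec. 14-10. does not store flammable materials; closes midnight, after 11:00 PM → Operating License not required.
Sec. 14-11. is a sole proprietorship; closes midnight, at/before 1:00 AM → Commercial License not required.

None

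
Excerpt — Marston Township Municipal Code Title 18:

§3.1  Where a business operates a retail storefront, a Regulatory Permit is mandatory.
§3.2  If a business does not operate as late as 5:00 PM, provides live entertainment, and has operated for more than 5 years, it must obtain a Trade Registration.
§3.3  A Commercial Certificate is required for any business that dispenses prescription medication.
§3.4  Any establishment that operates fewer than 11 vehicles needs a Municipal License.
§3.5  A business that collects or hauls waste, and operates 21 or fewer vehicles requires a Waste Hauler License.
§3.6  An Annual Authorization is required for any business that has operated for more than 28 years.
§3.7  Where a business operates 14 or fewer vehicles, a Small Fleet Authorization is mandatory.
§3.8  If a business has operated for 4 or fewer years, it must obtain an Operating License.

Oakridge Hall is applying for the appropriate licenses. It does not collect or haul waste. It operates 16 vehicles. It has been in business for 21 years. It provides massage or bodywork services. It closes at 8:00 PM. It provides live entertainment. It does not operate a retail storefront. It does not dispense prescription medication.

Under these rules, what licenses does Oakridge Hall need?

None

§3.1 does not operate a retail storefront → Regulatory Permit not required.
§3.2 closes 8:00 PM, after 5:00 PM; provides live entertainment; years in business 21 > 5 → Trade Registration not required.
§3.3 does not dispense prescription medication → Commercial Certificate not required.
§3.4 vehicles 16 ≥ 11 → Municipal License not required.
§3.5 does not collect or haul waste; vehicles 16 ≤ 21 → Waste Hauler License not required.
§3.6 years in business 21 ≤ 28 → Annual Authorization not required.
§3.7 vehicles 16 > 14 → Small Fleet Authorization not required.
§3.8 years in business 21 > 4 → Operating License not required.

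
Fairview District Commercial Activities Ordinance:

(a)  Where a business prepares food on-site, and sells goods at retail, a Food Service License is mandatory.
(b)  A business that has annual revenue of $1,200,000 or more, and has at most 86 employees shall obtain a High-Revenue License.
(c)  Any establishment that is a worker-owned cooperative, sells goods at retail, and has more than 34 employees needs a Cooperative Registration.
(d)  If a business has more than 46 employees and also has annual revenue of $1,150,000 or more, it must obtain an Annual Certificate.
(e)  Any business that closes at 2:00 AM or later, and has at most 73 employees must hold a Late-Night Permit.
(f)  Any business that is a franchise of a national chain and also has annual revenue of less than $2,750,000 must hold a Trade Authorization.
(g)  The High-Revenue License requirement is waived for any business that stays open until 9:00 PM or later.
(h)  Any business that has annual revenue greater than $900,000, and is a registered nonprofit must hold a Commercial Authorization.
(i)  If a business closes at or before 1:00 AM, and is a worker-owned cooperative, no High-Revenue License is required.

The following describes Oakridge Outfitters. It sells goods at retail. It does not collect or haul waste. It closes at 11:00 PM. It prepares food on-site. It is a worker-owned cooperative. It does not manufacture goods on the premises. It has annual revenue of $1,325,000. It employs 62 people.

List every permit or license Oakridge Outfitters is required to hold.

Annual Certificate, Cooperative Registration, Food Service License

(a) prepares food on-site; sells goods at retail → Food Service License required.
(b) revenue $1,325,000 ≥ $1,200,000; employees 62 ≤ 86 → High-Revenue License required.
(c) is a worker-owned cooperative; sells goods at retail; employees 62 > 34 → Cooperative Registration required.
(d) employees 62 > 46; revenue $1,325,000 ≥ $1,150,000 → Annual Certificate required.
(e) closes 11:00 PM, at/before 2:00 AM; employees 62 ≤ 73 → Late-Night Permit not required.
(f) is a worker-owned cooperative (not: is a franchise of a national chain); revenue $1,325,000 < $2,750,000 → Trade Authorization not required.
(g) closes 11:00 PM, after 9:00 PM → exempt from High-Revenue License.
(h) revenue $1,325,000 > $900,000; is a worker-owned cooperative (not: is a registered nonprofit) → Commercial Authorization not required.
(i) closes 11:00 PM, at/before 1:00 AM; is a worker-owned cooperative → exempt from High-Revenue License.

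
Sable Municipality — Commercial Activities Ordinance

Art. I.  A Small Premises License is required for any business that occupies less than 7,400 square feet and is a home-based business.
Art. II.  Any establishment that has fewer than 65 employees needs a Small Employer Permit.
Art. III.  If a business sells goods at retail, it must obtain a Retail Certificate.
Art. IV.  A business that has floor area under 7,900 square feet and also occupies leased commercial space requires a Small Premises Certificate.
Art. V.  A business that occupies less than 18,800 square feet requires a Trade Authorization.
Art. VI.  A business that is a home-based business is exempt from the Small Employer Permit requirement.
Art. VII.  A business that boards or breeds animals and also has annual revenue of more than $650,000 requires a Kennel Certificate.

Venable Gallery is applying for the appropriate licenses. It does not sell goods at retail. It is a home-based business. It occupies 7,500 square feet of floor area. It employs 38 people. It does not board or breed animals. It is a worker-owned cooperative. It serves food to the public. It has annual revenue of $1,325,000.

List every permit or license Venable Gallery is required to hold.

Art. I. floor area 7,500 square feet ≥ 7,400 square feet; is a home-based business → Small Premises License not required.
Art. II. employees 38 < 65 → Small Employer Permit required.
Art. III. does not sell goods at retail → Retail Certificate not required.
Art. IV. floor area 7,500 square feet < 7,900 square feet; is a home-based business (not: occupies leased commercial space) → Small Premises Certificate not required.
Art. V. floor area 7,500 square feet < 18,800 square feet → Trade Authorization required.
Art. VI. is a home-based business → exempt from Small Employer Permit.
Art. VII. does not board or breed animals; revenue $1,325,000 > $650,000 → Kennel Certificate not required.

Trade Authorization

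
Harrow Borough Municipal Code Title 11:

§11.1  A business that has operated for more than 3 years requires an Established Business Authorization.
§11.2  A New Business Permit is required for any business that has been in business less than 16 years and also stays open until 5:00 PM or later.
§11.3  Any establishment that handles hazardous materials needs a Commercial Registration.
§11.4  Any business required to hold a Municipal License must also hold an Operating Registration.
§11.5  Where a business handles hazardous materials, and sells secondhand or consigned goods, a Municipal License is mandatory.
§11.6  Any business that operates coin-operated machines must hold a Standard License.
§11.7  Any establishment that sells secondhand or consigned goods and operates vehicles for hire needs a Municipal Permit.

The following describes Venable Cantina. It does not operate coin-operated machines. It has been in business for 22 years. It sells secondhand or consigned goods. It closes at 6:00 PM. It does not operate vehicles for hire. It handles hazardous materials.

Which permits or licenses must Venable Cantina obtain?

Commercial Registration, Established Business Authorization, Municipal License, Operating Registration

§11.1 years in business 22 > 3 → Established Business Authorization required.
§11.2 years in business 22 ≥ 16; closes 6:00 PM, after 5:00 PM → New Business Permit not required.
§11.3 handles hazardous materials → Commercial Registration required.
§11.4 Municipal License is required → Operating Registration also required.
§11.5 handles hazardous materials; sells secondhand or consigned goods → Municipal License required.
§11.6 does not operate coin-operated machines → Standard License not required.
§11.7 sells secondhand or consigned goods; does not operate vehicles for hire → Municipal Permit not required.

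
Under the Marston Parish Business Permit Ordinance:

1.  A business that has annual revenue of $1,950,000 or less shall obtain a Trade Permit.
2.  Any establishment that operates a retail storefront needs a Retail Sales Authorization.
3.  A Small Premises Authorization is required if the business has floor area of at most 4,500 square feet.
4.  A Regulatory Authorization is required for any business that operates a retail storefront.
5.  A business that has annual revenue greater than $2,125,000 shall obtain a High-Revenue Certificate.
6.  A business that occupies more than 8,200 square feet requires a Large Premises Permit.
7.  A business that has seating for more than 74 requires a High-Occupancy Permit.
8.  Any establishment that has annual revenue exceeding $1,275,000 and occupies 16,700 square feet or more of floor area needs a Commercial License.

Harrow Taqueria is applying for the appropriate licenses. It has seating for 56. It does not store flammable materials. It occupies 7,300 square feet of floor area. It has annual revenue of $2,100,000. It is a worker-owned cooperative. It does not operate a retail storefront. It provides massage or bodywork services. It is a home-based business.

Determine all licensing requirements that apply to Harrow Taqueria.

1. revenue $2,100,000 > $1,950,000 → Trade Permit not required.
2. does not operate a retail storefront → Retail Sales Authorization not required.
3. floor area 7,300 square feet > 4,500 square feet → Small Premises Authorization not required.
4. does not operate a retail storefront → Regulatory Authorization not required.
5. revenue $2,100,000 ≤ $2,125,000 → High-Revenue Certificate not required.
6. floor area 7,300 square feet ≤ 8,200 square feet → Large Premises Permit not required.
7. seating 56 ≤ 74 → High-Occupancy Permit not required.
8. revenue $2,100,000 > $1,275,000; floor area 7,300 square feet < 16,700 square feet → Commercial License not required.

None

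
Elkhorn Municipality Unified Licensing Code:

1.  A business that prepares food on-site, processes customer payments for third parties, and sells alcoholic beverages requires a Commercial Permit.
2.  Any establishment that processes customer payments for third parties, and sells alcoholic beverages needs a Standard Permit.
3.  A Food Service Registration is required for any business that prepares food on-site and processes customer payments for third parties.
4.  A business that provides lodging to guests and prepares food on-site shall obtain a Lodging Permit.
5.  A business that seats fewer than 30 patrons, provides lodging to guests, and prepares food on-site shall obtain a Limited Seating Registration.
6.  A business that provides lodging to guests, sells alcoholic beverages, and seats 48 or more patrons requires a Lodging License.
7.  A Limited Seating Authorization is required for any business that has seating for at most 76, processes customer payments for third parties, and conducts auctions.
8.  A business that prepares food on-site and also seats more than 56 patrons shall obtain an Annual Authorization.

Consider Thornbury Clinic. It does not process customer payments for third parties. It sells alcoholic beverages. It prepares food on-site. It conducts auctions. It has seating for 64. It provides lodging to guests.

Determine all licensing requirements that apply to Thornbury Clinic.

Annual Authorization, Lodging License, Lodging Permit

1. prepares food on-site; does not process customer payments for third parties; sells alcoholic beverages → Commercial Permit not required.
2. does not process customer payments for third parties; sells alcoholic beverages → Standard Permit not required.
3. prepares food on-site; does not process customer payments for third parties → Food Service Registration not required.
4. provides lodging to guests; prepares food on-site → Lodging Permit required.
5. seating 64 ≥ 30; provides lodging to guests; prepares food on-site → Limited Seating Registration not required.
6. provides lodging to guests; sells alcoholic beverages; seating 64 ≥ 48 → Lodging License required.
7. seating 64 ≤ 76; does not process customer payments for third parties; conducts auctions → Limited Seating Authorization not required.
8. prepares food on-site; seating 64 > 56 → Annual Authorization required.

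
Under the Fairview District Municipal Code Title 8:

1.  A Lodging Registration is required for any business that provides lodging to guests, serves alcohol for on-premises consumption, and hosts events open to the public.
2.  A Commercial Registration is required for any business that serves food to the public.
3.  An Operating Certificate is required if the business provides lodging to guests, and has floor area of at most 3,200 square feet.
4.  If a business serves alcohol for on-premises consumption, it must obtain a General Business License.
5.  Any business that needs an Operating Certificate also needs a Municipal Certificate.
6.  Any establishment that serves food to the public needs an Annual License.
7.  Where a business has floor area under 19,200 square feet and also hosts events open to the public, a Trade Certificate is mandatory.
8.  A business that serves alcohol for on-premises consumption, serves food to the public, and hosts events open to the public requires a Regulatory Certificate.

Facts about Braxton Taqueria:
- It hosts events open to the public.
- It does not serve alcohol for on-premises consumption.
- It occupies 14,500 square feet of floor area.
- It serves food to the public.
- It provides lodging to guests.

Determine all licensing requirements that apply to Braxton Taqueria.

1. provides lodging to guests; does not serve alcohol for on-premises consumption; hosts events open to the public → Lodging Registration not required.
2. serves food to the public → Commercial Registration required.
3. provides lodging to guests; floor area 14,500 square feet > 3,200 square feet → Operating Certificate not required.
4. does not serve alcohol for on-premises consumption → General Business License not required.
5. Operating Certificate is not required → no effect.
6. serves food to the public → Annual License required.
7. floor area 14,500 square feet < 19,200 square feet; hosts events open to the public → Trade Certificate required.
8. does not serve alcohol for on-premises consumption; serves food to the public; hosts events open to the public → Regulatory Certificate not required.

Annual License, Commercial Registration, Trade Certificate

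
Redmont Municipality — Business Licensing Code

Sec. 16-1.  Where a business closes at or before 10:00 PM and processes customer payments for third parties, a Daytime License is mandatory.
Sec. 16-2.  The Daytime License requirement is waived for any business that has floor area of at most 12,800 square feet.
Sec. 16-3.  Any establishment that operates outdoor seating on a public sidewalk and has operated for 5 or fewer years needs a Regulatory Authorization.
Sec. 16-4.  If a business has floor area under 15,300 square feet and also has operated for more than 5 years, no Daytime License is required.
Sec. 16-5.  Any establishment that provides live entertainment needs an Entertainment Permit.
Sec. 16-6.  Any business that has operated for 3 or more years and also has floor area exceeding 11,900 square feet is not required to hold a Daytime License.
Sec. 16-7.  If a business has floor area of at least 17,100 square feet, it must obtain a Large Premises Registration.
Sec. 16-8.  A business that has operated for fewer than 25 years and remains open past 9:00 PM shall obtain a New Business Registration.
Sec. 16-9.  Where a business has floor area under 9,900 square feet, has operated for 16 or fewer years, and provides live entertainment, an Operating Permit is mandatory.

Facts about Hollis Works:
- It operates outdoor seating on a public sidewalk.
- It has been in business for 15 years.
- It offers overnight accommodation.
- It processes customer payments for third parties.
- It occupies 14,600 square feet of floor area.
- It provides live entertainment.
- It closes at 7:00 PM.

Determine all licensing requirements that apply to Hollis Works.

Entertainment Permit

Sec. 16-1. closes 7:00 PM, at/before 10:00 PM; processes customer payments for third parties → Daytime License required.
Sec. 16-2. floor area 14,600 square feet > 12,800 square feet → Daytime License exemption does not apply.
Sec. 16-3. operates outdoor seating on a public sidewalk; years in business 15 > 5 → Regulatory Authorization not required.
Sec. 16-4. floor area 14,600 square feet < 15,300 square feet; years in business 15 > 5 → exempt from Daytime License.
Sec. 16-5. provides live entertainment → Entertainment Permit required.
Sec. 16-6. years in business 15 ≥ 3; floor area 14,600 square feet > 11,900 square feet → exempt from Daytime License.
Sec. 16-7. floor area 14,600 square feet < 17,100 square feet → Large Premises Registration not required.
Sec. 16-8. years in business 15 < 25; closes 7:00 PM, at/before 9:00 PM → New Business Registration not required.
Sec. 16-9. floor area 14,600 square feet ≥ 9,900 square feet; years in business 15 ≤ 16; provides live entertainment → Operating Permit not required.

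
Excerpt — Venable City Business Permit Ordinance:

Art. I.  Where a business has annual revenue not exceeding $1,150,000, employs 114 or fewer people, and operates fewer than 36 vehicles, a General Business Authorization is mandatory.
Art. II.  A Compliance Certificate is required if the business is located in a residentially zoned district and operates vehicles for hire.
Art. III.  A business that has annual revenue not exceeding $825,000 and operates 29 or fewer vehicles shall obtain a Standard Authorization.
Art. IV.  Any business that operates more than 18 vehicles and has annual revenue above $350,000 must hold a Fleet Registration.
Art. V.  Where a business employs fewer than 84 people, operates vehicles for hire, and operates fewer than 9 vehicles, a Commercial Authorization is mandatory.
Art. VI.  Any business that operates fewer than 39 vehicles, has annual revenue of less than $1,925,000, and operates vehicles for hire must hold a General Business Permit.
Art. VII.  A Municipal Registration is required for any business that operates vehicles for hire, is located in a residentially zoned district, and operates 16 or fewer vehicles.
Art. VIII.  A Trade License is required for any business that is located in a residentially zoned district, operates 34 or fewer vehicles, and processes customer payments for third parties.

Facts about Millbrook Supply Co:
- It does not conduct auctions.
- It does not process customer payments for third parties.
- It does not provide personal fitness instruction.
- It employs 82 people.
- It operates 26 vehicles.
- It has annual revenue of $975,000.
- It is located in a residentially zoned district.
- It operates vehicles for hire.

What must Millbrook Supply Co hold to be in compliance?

Compliance Certificate, Fleet Registration, General Business Authorization, General Business Permit

Art. I. revenue $975,000 ≤ $1,150,000; employees 82 ≤ 114; vehicles 26 < 36 → General Business Authorization required.
Art. II. is located in a residentially zoned district; operates vehicles for hire → Compliance Certificate required.
Art. III. revenue $975,000 > $825,000; vehicles 26 ≤ 29 → Standard Authorization not required.
Art. IV. vehicles 26 > 18; revenue $975,000 > $350,000 → Fleet Registration required.
Art. V. employees 82 < 84; operates vehicles for hire; vehicles 26 ≥ 9 → Commercial Authorization not required.
Art. VI. vehicles 26 < 39; revenue $975,000 < $1,925,000; operates vehicles for hire → General Business Permit required.
Art. VII. operates vehicles for hire; is located in a residentially zoned district; vehicles 26 > 16 → Municipal Registration not required.
Art. VIII. is located in a residentially zoned district; vehicles 26 ≤ 34; does not process customer payments for third parties → Trade License not required.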